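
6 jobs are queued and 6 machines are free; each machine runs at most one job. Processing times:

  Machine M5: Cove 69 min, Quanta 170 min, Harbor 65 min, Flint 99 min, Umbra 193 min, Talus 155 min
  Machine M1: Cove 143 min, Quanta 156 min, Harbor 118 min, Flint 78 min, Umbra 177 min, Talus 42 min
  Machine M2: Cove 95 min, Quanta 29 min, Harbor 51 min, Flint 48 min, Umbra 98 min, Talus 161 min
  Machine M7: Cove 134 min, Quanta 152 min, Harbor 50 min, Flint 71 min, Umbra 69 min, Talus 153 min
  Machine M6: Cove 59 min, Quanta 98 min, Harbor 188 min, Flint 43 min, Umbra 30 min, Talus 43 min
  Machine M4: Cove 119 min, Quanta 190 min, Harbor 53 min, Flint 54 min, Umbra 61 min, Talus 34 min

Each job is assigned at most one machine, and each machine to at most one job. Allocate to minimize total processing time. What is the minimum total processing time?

Treat this as an assignment problem: match each job to one machine.
Optimal: Cove→Machine M5 (69 min), Quanta→Machine M2 (29 min), Harbor→Machine M7 (50 min), Flint→Machine M4 (54 min), Umbra→Machine M6 (30 min), Talus→Machine M1 (42 min) — total 69+29+50+54+30+42 = 274 min.
Min-entry greedy (repeatedly take the single cheapest remaining cell) gives 290 min, worse by 16.
Checked against all permutations: 274 min is optimal.

Min total: 274 min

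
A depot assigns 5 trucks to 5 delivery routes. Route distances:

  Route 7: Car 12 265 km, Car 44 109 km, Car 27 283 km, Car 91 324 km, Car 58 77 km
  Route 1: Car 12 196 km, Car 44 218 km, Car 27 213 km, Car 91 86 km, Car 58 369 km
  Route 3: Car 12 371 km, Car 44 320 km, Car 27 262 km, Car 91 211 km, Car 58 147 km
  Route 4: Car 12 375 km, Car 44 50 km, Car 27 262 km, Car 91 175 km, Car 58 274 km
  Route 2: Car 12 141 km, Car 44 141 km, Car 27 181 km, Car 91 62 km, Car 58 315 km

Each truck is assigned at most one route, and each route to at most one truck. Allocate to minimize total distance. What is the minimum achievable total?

This is the linear assignment problem.
Optimal: Car 12→Route 2 (141 km), Car 44→Route 4 (50 km), Car 27→Route 3 (262 km), Car 91→Route 1 (86 km), Car 58→Route 7 (77 km) — total 141+50+262+86+77 = 616 km.
Row-greedy (each truck in turn takes its cheapest remaining route) gives 692 km, worse by 76.
Checked against all permutations: 616 km is optimal.

Min total: 616 km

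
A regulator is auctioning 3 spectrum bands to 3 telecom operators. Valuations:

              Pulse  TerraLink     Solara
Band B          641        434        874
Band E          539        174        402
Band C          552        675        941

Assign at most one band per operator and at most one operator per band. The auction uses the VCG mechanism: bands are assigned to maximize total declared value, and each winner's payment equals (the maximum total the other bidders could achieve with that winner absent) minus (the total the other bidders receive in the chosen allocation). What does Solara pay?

Efficient allocation: Pulse→Band E ($539M), TerraLink→Band C ($675M), Solara→Band B ($874M); total welfare W = $2088M.
Solara receives Band B at value $874M, so the others get W − 874 = $1214M.
Without Solara: best allocation of the remaining 2 bidders over all 3 bands is Pulse→Band B ($641M), TerraLink→Band C ($675M), total $1316M.
VCG payment = (others' best without Solara) − (others' welfare with Solara) = 1316 − 1214 = $102M.

Solara pays $102M.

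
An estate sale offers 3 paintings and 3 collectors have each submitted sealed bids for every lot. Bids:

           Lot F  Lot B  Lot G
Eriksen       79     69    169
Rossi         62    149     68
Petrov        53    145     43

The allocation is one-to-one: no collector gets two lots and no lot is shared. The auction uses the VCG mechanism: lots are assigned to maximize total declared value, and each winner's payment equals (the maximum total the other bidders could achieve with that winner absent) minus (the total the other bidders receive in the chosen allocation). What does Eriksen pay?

Eriksen pays $6.

Efficient allocation: Eriksen→Lot G ($169), Rossi→Lot F ($62), Petrov→Lot B ($145); total welfare W = $376.
Eriksen receives Lot G at value $169, so the others get W − 169 = $207.
Without Eriksen: best allocation of the remaining 2 bidders over all 3 lots is Rossi→Lot G ($68), Petrov→Lot B ($145), total $213.
VCG payment = (others' best without Eriksen) − (others' welfare with Eriksen) = 213 − 207 = $6.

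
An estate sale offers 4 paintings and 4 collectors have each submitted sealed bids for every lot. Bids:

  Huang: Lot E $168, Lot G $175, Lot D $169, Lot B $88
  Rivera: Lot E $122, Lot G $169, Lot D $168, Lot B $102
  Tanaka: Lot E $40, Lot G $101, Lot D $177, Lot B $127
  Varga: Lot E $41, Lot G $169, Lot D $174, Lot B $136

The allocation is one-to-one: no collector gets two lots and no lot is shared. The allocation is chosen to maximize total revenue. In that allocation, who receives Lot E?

Optimal: Huang→Lot E ($168), Rivera→Lot G ($169), Tanaka→Lot D ($177), Varga→Lot B ($136) — total 168+169+177+136 = $650.
Row-greedy (each collector in turn takes its best remaining lot) gives $511, worse by 139.
Next-best assignment: Huang→Lot E, Rivera→Lot G, Tanaka→Lot B, Varga→Lot D = $638.
Huang's own top lot is Lot G ($175), but forcing Huang→Lot G and reassigning the rest optimally gives only $610 — worse by 40.

Huang receives Lot E.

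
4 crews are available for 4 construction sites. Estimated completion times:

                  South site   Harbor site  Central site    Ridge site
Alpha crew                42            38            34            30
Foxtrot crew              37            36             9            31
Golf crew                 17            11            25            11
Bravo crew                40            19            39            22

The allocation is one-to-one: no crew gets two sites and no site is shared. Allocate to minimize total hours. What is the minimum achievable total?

Min total: 75 hours

Treat this as an assignment problem: match each crew to one site.
Optimal: Alpha crew→Ridge site (30 hours), Foxtrot crew→Central site (9 hours), Golf crew→South site (17 hours), Bravo crew→Harbor site (19 hours) — total 30+9+17+19 = 75 hours.
Min-entry greedy (repeatedly take the single cheapest remaining cell) gives 84 hours, worse by 9.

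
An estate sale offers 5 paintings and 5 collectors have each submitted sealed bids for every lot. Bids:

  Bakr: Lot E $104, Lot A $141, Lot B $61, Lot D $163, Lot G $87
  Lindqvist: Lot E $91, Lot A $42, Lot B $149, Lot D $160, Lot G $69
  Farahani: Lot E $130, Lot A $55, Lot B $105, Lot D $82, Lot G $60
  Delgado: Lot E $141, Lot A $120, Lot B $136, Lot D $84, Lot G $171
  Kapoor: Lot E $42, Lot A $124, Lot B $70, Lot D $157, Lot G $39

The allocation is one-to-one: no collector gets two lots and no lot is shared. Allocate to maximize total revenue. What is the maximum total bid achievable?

This is the linear assignment problem.
Optimal: Bakr→Lot A ($141), Lindqvist→Lot B ($149), Farahani→Lot E ($130), Delgado→Lot G ($171), Kapoor→Lot D ($157) — total 141+149+130+171+157 = $748.
Row-greedy (each collector in turn takes its best remaining lot) gives $737, worse by 11.
Next-best assignment: Bakr→Lot D, Lindqvist→Lot B, Farahani→Lot E, Delgado→Lot G, Kapoor→Lot A = $737.
Swapping Bakr↔Farahani (Bakr→Lot E $104, Farahani→Lot A $55) loses 112.

Maximum total: $748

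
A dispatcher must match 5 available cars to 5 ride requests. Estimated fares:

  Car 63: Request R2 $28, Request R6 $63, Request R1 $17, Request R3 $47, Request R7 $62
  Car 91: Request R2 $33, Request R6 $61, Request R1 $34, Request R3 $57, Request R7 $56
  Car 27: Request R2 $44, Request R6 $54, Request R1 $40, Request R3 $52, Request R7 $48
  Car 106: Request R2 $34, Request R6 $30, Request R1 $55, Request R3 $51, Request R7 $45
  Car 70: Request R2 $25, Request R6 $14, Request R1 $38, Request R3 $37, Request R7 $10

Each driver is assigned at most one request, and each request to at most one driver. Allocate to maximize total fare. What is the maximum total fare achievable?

Treat this as an assignment problem: match each driver to one request.
Optimal: Car 63→Request R7 ($62), Car 91→Request R6 ($61), Car 27→Request R2 ($44), Car 106→Request R1 ($55), Car 70→Request R3 ($37) — total 62+61+44+55+37 = $259.
Max-entry greedy (repeatedly take the single best remaining cell) gives $248, worse by 11.
No other one-to-one assignment exceeds $259.

Max total: $259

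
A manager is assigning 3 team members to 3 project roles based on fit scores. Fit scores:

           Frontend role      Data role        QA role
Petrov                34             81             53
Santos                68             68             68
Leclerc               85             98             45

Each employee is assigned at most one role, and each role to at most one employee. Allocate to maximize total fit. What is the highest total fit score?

Optimal: Petrov→Data role (81 pts), Santos→QA role (68 pts), Leclerc→Frontend role (85 pts) — total 81+68+85 = 234 pts.
Row-greedy (each employee in turn takes its best remaining role) gives 194 pts, worse by 40.

Max total: 234 pts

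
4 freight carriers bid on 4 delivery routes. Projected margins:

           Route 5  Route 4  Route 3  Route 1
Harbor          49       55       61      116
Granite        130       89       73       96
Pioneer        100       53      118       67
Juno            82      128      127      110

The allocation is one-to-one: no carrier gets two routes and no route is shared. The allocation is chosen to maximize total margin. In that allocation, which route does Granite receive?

Granite receives Route 5.

This is the linear assignment problem.
Optimal: Harbor→Route 1 ($116k), Granite→Route 5 ($130k), Pioneer→Route 3 ($118k), Juno→Route 4 ($128k) — total 116+130+118+128 = $492k.
Next-best assignment: Harbor→Route 1, Granite→Route 4, Pioneer→Route 5, Juno→Route 3 = $432k.
Swapping Granite↔Pioneer (Granite→Route 3 $73k, Pioneer→Route 5 $100k) loses 75.
Checked against all permutations: $492k is optimal.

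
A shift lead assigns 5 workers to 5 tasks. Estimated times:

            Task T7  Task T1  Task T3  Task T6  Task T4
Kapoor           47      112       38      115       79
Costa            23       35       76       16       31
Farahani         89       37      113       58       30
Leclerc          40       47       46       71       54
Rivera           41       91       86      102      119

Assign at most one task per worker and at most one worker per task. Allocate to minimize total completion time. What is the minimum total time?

Min total: 172 min

Optimal: Kapoor→Task T3 (38 min), Costa→Task T6 (16 min), Farahani→Task T4 (30 min), Leclerc→Task T1 (47 min), Rivera→Task T7 (41 min) — total 38+16+30+47+41 = 172 min.
No other one-to-one assignment undercuts 172 min.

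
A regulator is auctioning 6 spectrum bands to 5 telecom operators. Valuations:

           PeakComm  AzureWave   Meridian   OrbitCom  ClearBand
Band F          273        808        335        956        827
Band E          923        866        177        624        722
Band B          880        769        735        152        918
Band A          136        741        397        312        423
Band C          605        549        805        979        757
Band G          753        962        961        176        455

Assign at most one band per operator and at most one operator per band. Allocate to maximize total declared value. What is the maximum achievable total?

Optimal: PeakComm→Band E ($923M), AzureWave→Band F ($808M), Meridian→Band G ($961M), OrbitCom→Band C ($979M), ClearBand→Band B ($918M) — total 923+808+961+979+918 = $4589M.
Max-entry greedy (repeatedly take the single best remaining cell) gives $4179M, worse by 410.
Every other assignment is strictly worse.

Maximum total: $4589M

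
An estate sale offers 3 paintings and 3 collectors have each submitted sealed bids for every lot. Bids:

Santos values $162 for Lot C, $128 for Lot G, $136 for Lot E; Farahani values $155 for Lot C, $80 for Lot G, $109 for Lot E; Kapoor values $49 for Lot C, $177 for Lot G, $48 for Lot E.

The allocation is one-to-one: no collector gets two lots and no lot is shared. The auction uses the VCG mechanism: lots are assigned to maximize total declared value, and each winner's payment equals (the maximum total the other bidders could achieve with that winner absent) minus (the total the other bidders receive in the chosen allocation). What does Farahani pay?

Farahani pays $26.

Efficient allocation: Santos→Lot E ($136), Farahani→Lot C ($155), Kapoor→Lot G ($177); total welfare W = $468.
Farahani receives Lot C at value $155, so the others get W − 155 = $313.
Without Farahani: best allocation of the remaining 2 bidders over all 3 lots is Santos→Lot C ($162), Kapoor→Lot G ($177), total $339.
VCG payment = (others' best without Farahani) − (others' welfare with Farahani) = 339 − 313 = $26.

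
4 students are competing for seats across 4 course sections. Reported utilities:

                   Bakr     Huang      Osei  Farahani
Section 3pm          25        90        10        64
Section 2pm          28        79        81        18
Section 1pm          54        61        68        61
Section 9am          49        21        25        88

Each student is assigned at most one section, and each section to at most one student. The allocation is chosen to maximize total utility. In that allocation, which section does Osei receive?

Optimal: Bakr→Section 1pm (54 points), Huang→Section 3pm (90 points), Osei→Section 2pm (81 points), Farahani→Section 9am (88 points) — total 54+90+81+88 = 313 points.
Column-greedy (each section in turn goes to its best remaining student) gives 281 points, worse by 32.
Next-best assignment: Bakr→Section 9am, Huang→Section 3pm, Osei→Section 2pm, Farahani→Section 1pm = 281 points.
Checked against all permutations: 313 points is optimal.

Osei receives Section 2pm.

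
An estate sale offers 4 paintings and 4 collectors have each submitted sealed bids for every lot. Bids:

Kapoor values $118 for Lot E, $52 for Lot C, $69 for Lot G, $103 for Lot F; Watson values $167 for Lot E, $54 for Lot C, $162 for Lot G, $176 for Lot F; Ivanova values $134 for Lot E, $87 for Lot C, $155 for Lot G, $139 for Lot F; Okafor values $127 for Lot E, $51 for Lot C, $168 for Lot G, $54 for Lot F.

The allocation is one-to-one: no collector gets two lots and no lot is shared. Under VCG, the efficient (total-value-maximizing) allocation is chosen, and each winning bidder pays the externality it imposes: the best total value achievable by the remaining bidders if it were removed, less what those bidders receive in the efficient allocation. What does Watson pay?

Efficient allocation: Kapoor→Lot E ($118), Watson→Lot F ($176), Ivanova→Lot C ($87), Okafor→Lot G ($168); total welfare W = $549.
Watson receives Lot F at value $176, so the others get W − 176 = $373.
Without Watson: best allocation of the remaining 3 bidders over all 4 lots is Kapoor→Lot E ($118), Ivanova→Lot F ($139), Okafor→Lot G ($168), total $425.
VCG payment = (others' best without Watson) − (others' welfare with Watson) = 425 − 373 = $52.

Watson pays $52.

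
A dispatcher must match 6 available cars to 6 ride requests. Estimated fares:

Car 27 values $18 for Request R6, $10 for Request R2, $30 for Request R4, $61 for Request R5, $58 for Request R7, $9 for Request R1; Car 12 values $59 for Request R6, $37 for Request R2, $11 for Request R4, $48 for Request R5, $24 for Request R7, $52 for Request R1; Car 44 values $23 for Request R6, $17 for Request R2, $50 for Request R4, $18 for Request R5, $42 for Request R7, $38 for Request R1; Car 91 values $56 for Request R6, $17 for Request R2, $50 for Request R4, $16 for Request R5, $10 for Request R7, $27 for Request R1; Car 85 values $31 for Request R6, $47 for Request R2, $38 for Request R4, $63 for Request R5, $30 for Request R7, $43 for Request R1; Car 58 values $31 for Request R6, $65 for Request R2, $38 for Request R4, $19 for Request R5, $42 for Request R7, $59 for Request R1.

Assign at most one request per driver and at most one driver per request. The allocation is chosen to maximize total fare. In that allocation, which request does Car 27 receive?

Optimal: Car 27→Request R7 ($58), Car 12→Request R1 ($52), Car 44→Request R4 ($50), Car 91→Request R6 ($56), Car 85→Request R5 ($63), Car 58→Request R2 ($65) — total 58+52+50+56+63+65 = $344.
Car 27's own top request is Request R5 ($61), but forcing Car 27→Request R5 and reassigning the rest optimally gives only $320 — worse by 24.

Car 27 receives Request R7.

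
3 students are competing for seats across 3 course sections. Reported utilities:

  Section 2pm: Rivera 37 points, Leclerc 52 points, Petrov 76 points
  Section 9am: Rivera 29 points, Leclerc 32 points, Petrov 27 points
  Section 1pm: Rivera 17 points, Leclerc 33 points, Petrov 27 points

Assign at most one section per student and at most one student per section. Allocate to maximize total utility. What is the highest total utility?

Max total: 138 points

Optimal: Rivera→Section 9am (29 points), Leclerc→Section 1pm (33 points), Petrov→Section 2pm (76 points) — total 29+33+76 = 138 points.
Column-greedy (each section in turn goes to its best remaining student) gives 125 points, worse by 13.
No other one-to-one assignment exceeds 138 points.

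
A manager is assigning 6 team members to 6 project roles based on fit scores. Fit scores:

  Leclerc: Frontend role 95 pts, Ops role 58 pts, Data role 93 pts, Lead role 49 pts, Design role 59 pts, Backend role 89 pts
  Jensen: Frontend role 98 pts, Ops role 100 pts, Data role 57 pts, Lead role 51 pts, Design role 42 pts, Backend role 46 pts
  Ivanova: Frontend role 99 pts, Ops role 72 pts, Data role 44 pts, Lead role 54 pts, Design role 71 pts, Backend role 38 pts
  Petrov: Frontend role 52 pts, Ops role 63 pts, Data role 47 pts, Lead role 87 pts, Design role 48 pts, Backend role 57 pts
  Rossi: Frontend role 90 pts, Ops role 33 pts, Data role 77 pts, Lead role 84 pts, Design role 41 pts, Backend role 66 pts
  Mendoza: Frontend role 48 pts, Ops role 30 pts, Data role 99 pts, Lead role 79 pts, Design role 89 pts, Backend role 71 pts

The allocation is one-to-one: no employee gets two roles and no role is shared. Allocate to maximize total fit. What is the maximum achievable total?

Optimal: Leclerc→Backend role (89 pts), Jensen→Ops role (100 pts), Ivanova→Frontend role (99 pts), Petrov→Lead role (87 pts), Rossi→Data role (77 pts), Mendoza→Design role (89 pts) — total 89+100+99+87+77+89 = 541 pts.
Row-greedy (each employee in turn takes its best remaining role) gives 501 pts, worse by 40.
Next-best assignment: Leclerc→Backend role, Jensen→Ops role, Ivanova→Design role, Petrov→Lead role, Rossi→Frontend role, Mendoza→Data role = 536 pts.
Checked against all permutations: 541 pts is optimal.

Maximum total: 541 pts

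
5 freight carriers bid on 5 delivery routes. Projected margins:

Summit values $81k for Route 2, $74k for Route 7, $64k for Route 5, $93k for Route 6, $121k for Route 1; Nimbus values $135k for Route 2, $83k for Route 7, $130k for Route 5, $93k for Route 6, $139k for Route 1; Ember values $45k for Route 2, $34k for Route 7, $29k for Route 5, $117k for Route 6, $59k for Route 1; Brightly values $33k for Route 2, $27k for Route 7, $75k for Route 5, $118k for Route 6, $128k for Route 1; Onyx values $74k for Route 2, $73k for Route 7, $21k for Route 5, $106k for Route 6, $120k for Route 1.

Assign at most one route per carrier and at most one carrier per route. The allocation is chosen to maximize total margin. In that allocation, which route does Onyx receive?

This is the linear assignment problem.
Optimal: Summit→Route 2 ($81k), Nimbus→Route 5 ($130k), Ember→Route 6 ($117k), Brightly→Route 1 ($128k), Onyx→Route 7 ($73k) — total 81+130+117+128+73 = $529k.
Column-greedy (each route in turn goes to its best remaining carrier) gives $521k, worse by 8.
Onyx's own top route is Route 1 ($120k), but forcing Onyx→Route 1 and reassigning the rest optimally gives only $521k — worse by 8.

Onyx receives Route 7.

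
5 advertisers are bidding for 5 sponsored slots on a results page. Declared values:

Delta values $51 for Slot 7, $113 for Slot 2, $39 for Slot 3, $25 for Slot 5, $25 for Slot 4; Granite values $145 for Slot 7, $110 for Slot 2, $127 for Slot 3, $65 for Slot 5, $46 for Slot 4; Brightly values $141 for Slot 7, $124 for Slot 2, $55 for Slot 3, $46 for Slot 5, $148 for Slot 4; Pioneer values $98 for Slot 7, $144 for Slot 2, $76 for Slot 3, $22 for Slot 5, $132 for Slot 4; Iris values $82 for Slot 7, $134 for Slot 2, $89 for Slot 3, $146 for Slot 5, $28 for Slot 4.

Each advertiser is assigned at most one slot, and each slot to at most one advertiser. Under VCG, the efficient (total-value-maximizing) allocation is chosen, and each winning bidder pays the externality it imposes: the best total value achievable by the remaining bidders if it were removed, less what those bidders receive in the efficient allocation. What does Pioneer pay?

Efficient allocation: Delta→Slot 2 ($113), Granite→Slot 3 ($127), Brightly→Slot 7 ($141), Pioneer→Slot 4 ($132), Iris→Slot 5 ($146); total welfare W = $659.
Pioneer receives Slot 4 at value $132, so the others get W − 132 = $527.
Without Pioneer: best allocation of the remaining 4 bidders over all 5 slots is Delta→Slot 2 ($113), Granite→Slot 7 ($145), Brightly→Slot 4 ($148), Iris→Slot 5 ($146), total $552.
VCG payment = (others' best without Pioneer) − (others' welfare with Pioneer) = 552 − 527 = $25.

Pioneer pays $25.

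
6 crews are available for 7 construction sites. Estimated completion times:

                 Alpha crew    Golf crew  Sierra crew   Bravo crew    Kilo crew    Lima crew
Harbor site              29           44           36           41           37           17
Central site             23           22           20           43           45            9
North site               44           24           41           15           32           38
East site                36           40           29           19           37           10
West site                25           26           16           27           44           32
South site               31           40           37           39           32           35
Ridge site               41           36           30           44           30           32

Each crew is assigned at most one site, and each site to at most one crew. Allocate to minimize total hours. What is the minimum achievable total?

Optimal: Alpha crew→Harbor site (29 hours), Golf crew→Central site (22 hours), Sierra crew→West site (16 hours), Bravo crew→North site (15 hours), Kilo crew→Ridge site (30 hours), Lima crew→East site (10 hours) — total 29+22+16+15+30+10 = 122 hours.
Min-entry greedy (repeatedly take the single cheapest remaining cell) gives 139 hours, worse by 17.
Every other assignment is strictly worse.

Min total: 122 hours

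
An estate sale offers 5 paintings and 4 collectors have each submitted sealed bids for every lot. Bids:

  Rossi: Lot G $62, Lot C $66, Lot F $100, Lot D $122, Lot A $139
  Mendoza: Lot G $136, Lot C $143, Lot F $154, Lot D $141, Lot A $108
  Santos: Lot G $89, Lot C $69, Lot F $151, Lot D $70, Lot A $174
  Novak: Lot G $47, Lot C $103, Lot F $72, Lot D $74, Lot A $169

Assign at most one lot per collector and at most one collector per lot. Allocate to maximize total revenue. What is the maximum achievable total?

Optimal: Rossi→Lot D ($122), Mendoza→Lot C ($143), Santos→Lot F ($151), Novak→Lot A ($169) — total 122+143+151+169 = $585.
Row-greedy (each collector in turn takes its best remaining lot) gives $485, worse by 100.
Next-best assignment: Rossi→Lot D, Mendoza→Lot G, Santos→Lot F, Novak→Lot A = $578.

Maximum total: $585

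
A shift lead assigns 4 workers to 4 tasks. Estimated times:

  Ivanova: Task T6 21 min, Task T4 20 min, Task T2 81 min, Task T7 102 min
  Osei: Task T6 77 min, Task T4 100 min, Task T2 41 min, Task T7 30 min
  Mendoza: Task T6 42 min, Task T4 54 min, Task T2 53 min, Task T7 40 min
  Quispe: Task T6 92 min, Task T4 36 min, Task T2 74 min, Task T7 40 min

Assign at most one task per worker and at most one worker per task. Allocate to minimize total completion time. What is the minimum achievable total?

Treat this as an assignment problem: match each worker to one task.
Optimal: Ivanova→Task T6 (21 min), Osei→Task T2 (41 min), Mendoza→Task T7 (40 min), Quispe→Task T4 (36 min) — total 21+41+40+36 = 138 min.
Row-greedy (each worker in turn takes its cheapest remaining task) gives 166 min, worse by 28.
Next-best assignment: Ivanova→Task T6, Osei→Task T7, Mendoza→Task T2, Quispe→Task T4 = 140 min.
Swapping Mendoza↔Ivanova (Mendoza→Task T6 42 min, Ivanova→Task T7 102 min) adds 83.

Min total: 138 min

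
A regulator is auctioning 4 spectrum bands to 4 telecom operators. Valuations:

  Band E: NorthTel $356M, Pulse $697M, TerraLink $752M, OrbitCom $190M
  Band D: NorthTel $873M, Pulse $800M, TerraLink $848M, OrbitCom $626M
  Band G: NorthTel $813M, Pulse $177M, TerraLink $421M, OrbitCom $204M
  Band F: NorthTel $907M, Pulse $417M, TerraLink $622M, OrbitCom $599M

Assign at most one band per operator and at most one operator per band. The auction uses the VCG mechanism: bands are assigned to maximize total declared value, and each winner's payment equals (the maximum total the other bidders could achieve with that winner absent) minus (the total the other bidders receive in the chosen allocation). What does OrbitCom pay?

Efficient allocation: NorthTel→Band G ($813M), Pulse→Band D ($800M), TerraLink→Band E ($752M), OrbitCom→Band F ($599M); total welfare W = $2964M.
OrbitCom receives Band F at value $599M, so the others get W − 599 = $2365M.
Without OrbitCom: best allocation of the remaining 3 bidders over all 4 bands is NorthTel→Band F ($907M), Pulse→Band D ($800M), TerraLink→Band E ($752M), total $2459M.
VCG payment = (others' best without OrbitCom) − (others' welfare with OrbitCom) = 2459 − 2365 = $94M.

OrbitCom pays $94M.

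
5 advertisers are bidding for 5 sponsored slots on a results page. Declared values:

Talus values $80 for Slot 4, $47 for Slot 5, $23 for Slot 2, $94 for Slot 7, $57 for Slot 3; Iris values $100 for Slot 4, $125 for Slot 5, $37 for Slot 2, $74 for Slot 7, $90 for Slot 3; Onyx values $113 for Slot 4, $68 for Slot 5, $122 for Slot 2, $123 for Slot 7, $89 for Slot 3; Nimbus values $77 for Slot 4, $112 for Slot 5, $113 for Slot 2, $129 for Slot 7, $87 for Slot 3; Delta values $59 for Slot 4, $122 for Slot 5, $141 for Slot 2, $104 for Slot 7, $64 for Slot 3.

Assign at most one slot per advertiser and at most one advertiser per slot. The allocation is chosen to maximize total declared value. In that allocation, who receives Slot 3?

Optimal: Talus→Slot 3 ($57), Iris→Slot 5 ($125), Onyx→Slot 4 ($113), Nimbus→Slot 7 ($129), Delta→Slot 2 ($141) — total 57+125+113+129+141 = $565.
Row-greedy (each advertiser in turn takes its best remaining slot) gives $487, worse by 78.
Talus's own top slot is Slot 7 ($94), but forcing Talus→Slot 7 and reassigning the rest optimally gives only $560 — worse by 5.

Talus receives Slot 3.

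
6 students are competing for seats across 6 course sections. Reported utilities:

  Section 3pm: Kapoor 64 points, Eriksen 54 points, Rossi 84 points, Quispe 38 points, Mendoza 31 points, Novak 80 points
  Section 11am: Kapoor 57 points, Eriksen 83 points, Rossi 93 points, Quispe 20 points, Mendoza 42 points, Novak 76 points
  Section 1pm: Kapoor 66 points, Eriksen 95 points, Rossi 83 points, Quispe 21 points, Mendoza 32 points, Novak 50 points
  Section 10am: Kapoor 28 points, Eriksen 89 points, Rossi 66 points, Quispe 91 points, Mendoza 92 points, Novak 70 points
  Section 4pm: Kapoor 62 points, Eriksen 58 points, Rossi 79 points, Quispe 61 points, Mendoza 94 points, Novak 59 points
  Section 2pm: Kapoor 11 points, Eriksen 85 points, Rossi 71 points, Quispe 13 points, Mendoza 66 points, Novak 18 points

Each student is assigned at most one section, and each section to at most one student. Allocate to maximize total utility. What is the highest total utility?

Optimal: Kapoor→Section 1pm (66 points), Eriksen→Section 2pm (85 points), Rossi→Section 11am (93 points), Quispe→Section 10am (91 points), Mendoza→Section 4pm (94 points), Novak→Section 3pm (80 points) — total 66+85+93+91+94+80 = 509 points.
Row-greedy (each student in turn takes its best remaining section) gives 455 points, worse by 54.

Maximum total: 509 points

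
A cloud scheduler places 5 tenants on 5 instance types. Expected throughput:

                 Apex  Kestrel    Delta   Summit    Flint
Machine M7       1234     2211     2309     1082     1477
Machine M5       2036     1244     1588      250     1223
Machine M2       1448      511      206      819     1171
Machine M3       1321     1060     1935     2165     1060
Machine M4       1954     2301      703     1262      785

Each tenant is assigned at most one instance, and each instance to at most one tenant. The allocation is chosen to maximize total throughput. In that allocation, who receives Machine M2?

Treat this as an assignment problem: match each tenant to one instance.
Optimal: Apex→Machine M5 (2036 ops/s), Kestrel→Machine M4 (2301 ops/s), Delta→Machine M7 (2309 ops/s), Summit→Machine M3 (2165 ops/s), Flint→Machine M2 (1171 ops/s) — total 2036+2301+2309+2165+1171 = 9982 ops/s.
Flint's own top instance is Machine M7 (1477 ops/s), but forcing Flint→Machine M7 and reassigning the rest optimally gives only 8979 ops/s — worse by 1003.

Flint receives Machine M2.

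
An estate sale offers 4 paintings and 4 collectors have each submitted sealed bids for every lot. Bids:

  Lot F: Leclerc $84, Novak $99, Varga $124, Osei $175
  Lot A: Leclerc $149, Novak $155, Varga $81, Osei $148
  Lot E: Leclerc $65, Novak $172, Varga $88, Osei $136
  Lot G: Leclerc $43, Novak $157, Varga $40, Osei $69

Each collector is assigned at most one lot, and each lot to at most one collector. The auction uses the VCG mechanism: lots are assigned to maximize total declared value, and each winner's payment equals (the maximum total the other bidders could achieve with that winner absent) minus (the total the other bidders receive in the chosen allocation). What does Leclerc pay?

Leclerc pays $24.

Efficient allocation: Leclerc→Lot A ($149), Novak→Lot G ($157), Varga→Lot E ($88), Osei→Lot F ($175); total welfare W = $569.
Leclerc receives Lot A at value $149, so the others get W − 149 = $420.
Without Leclerc: best allocation of the remaining 3 bidders over all 4 lots is Novak→Lot E ($172), Varga→Lot F ($124), Osei→Lot A ($148), total $444.
VCG payment = (others' best without Leclerc) − (others' welfare with Leclerc) = 444 − 420 = $24.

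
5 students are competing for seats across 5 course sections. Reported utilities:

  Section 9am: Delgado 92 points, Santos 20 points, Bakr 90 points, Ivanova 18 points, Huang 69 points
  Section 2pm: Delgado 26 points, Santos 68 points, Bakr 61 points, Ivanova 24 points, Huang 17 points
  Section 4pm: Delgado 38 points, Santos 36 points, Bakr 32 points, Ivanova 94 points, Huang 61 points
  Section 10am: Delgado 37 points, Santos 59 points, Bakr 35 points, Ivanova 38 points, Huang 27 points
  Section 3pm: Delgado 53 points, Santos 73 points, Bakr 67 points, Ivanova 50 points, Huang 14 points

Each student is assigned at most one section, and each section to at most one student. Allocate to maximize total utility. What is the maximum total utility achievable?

Max total: 348 points

Optimal: Delgado→Section 9am (92 points), Santos→Section 2pm (68 points), Bakr→Section 3pm (67 points), Ivanova→Section 4pm (94 points), Huang→Section 10am (27 points) — total 92+68+67+94+27 = 348 points.
Row-greedy (each student in turn takes its best remaining section) gives 347 points, worse by 1.
Swapping Santos↔Delgado (Santos→Section 9am 20 points, Delgado→Section 2pm 26 points) loses 114.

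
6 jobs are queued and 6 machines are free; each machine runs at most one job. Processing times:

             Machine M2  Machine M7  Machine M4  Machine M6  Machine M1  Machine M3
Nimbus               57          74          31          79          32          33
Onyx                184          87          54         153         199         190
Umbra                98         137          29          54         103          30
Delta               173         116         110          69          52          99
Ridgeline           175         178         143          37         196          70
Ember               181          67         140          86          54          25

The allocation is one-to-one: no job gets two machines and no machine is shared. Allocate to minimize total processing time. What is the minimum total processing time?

Min total: 287 min

Optimal: Nimbus→Machine M2 (57 min), Onyx→Machine M7 (87 min), Umbra→Machine M4 (29 min), Delta→Machine M1 (52 min), Ridgeline→Machine M6 (37 min), Ember→Machine M3 (25 min) — total 57+87+29+52+37+25 = 287 min.
Next-best assignment: Nimbus→Machine M2, Onyx→Machine M4, Umbra→Machine M3, Delta→Machine M1, Ridgeline→Machine M6, Ember→Machine M7 = 297 min.
Swapping Ember↔Umbra (Ember→Machine M4 140 min, Umbra→Machine M3 30 min) adds 116.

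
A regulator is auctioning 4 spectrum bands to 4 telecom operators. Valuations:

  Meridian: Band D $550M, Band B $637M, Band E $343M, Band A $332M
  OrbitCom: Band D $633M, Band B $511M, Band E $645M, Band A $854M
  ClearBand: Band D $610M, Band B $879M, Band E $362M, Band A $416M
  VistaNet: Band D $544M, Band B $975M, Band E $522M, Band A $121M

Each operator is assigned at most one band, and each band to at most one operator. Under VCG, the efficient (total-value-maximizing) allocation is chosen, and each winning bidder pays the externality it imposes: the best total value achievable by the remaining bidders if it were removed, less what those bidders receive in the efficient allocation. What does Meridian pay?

Meridian pays $184M.

Efficient allocation: Meridian→Band D ($550M), OrbitCom→Band A ($854M), ClearBand→Band B ($879M), VistaNet→Band E ($522M); total welfare W = $2805M.
Meridian receives Band D at value $550M, so the others get W − 550 = $2255M.
Without Meridian: best allocation of the remaining 3 bidders over all 4 bands is OrbitCom→Band A ($854M), ClearBand→Band D ($610M), VistaNet→Band B ($975M), total $2439M.
VCG payment = (others' best without Meridian) − (others' welfare with Meridian) = 2439 − 2255 = $184M.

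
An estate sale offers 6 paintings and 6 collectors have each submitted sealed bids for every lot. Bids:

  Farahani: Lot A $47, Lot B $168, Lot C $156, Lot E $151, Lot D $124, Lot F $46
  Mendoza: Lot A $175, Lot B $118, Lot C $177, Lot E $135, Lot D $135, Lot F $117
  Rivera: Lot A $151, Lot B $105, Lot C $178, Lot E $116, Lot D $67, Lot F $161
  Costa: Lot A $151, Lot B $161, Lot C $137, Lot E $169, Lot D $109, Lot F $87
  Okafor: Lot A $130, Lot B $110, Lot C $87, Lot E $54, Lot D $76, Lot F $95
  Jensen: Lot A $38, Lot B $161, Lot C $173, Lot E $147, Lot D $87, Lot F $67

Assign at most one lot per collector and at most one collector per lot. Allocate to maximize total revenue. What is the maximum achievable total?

Treat this as an assignment problem: match each collector to one lot.
Optimal: Farahani→Lot B ($168), Mendoza→Lot D ($135), Rivera→Lot F ($161), Costa→Lot E ($169), Okafor→Lot A ($130), Jensen→Lot C ($173) — total 168+135+161+169+130+173 = $936.
Column-greedy (each lot in turn goes to its best remaining collector) gives $872, worse by 64.

Maximum total: $936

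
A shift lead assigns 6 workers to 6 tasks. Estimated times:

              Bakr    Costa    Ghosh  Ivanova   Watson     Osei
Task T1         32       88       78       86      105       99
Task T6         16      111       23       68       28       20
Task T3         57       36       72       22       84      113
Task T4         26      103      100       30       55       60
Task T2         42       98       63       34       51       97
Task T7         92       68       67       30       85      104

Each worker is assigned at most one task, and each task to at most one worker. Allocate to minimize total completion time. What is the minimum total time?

This is a one-to-one assignment (minimum-cost bipartite matching).
Optimal: Bakr→Task T1 (32 min), Costa→Task T3 (36 min), Ghosh→Task T6 (23 min), Ivanova→Task T7 (30 min), Watson→Task T2 (51 min), Osei→Task T4 (60 min) — total 32+36+23+30+51+60 = 232 min.
Min-entry greedy (repeatedly take the single cheapest remaining cell) gives 304 min, worse by 72.
No other one-to-one assignment undercuts 232 min.

Min total: 232 min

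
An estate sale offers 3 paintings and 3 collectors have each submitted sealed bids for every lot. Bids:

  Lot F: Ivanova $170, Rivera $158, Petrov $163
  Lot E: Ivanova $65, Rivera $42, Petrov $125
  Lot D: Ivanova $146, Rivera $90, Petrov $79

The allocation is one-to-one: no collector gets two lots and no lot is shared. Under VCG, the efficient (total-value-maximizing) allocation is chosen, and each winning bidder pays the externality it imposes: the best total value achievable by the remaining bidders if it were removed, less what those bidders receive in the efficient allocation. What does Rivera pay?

Rivera pays $38.

Efficient allocation: Ivanova→Lot D ($146), Rivera→Lot F ($158), Petrov→Lot E ($125); total welfare W = $429.
Rivera receives Lot F at value $158, so the others get W − 158 = $271.
Without Rivera: best allocation of the remaining 2 bidders over all 3 lots is Ivanova→Lot D ($146), Petrov→Lot F ($163), total $309.
VCG payment = (others' best without Rivera) − (others' welfare with Rivera) = 309 − 271 = $38.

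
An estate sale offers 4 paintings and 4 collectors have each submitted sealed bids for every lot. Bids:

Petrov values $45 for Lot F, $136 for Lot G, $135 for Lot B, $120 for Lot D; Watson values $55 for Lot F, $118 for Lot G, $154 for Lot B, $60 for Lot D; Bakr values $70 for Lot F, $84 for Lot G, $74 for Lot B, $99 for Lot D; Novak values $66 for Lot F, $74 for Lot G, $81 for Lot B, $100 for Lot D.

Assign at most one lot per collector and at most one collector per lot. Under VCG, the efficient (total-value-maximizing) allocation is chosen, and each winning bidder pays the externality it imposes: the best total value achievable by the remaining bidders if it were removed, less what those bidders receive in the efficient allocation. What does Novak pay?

Efficient allocation: Petrov→Lot G ($136), Watson→Lot B ($154), Bakr→Lot F ($70), Novak→Lot D ($100); total welfare W = $460.
Novak receives Lot D at value $100, so the others get W − 100 = $360.
Without Novak: best allocation of the remaining 3 bidders over all 4 lots is Petrov→Lot G ($136), Watson→Lot B ($154), Bakr→Lot D ($99), total $389.
VCG payment = (others' best without Novak) − (others' welfare with Novak) = 389 − 360 = $29.

Novak pays $29.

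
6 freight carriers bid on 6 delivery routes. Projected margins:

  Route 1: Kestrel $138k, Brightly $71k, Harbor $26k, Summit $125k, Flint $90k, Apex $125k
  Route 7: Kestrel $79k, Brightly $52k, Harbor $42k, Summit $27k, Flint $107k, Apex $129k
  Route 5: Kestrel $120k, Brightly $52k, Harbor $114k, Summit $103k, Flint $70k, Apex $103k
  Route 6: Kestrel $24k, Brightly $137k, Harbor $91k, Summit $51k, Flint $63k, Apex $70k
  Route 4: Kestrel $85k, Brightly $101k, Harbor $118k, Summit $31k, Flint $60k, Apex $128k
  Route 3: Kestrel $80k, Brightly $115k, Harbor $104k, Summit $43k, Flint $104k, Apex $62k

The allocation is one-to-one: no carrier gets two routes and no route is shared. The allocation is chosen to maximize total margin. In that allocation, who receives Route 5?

Optimal: Kestrel→Route 5 ($120k), Brightly→Route 6 ($137k), Harbor→Route 4 ($118k), Summit→Route 1 ($125k), Flint→Route 3 ($104k), Apex→Route 7 ($129k) — total 120+137+118+125+104+129 = $733k.
Kestrel's own top route is Route 1 ($138k), but forcing Kestrel→Route 1 and reassigning the rest optimally gives only $729k — worse by 4.

Kestrel receives Route 5.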